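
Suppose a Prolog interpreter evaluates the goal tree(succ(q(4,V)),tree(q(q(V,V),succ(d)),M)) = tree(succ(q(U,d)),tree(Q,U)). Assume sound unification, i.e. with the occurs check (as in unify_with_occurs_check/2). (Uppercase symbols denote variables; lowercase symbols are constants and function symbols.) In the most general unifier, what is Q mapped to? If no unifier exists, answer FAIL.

q(q(d,d),succ(d))

Decompose tree/2: succ(q(4,V)) = succ(q(U,d)),  tree(q(q(V,V),succ(d)),M) = tree(Q,U).
Decompose succ/1: q(4,V) = q(U,d).
Decompose q/2: 4 = U,  V = d.
Bind U := 4; substituting into the one remaining equation that mentions U gives: tree(q(q(V,V),succ(d)),M) = tree(Q,4).
Bind V := d; substituting into the remaining equation gives: tree(q(q(d,d),succ(d)),M) = tree(Q,4).
Decompose tree/2: q(q(d,d),succ(d)) = Q,  M = 4.
Bind Q := q(q(d,d),succ(d)); no other remaining equation mentions Q.
Bind M := 4.
MGU = { U -> 4, V -> d, Q -> q(q(d,d),succ(d)), M -> 4 }, so Q -> q(q(d,d),succ(d)).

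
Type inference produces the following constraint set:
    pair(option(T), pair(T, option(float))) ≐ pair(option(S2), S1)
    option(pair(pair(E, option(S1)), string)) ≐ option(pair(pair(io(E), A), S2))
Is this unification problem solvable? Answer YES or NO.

Decompose pair/2: option(T) ≐ option(S2),  pair(T, option(float)) ≐ S1.
Decompose option/1: T ≐ S2.
Bind T := S2; substituting into the one remaining equation that mentions T gives: pair(S2, option(float)) ≐ S1.
Bind S1 := pair(S2, option(float)); substituting into the remaining equation gives: option(pair(pair(E, option(pair(S2, option(float)))), string)) ≐ option(pair(pair(io(E), A), S2)).
Decompose option/1: pair(pair(E, option(pair(S2, option(float)))), string) ≐ pair(pair(io(E), A), S2).
Decompose pair/2: pair(E, option(pair(S2, option(float)))) ≐ pair(io(E), A),  string ≐ S2.
Decompose pair/2: E ≐ io(E),  option(pair(S2, option(float))) ≐ A.
Occurs check fails: E occurs in io(E); the equation E ≐ io(E) has no finite solution.

NO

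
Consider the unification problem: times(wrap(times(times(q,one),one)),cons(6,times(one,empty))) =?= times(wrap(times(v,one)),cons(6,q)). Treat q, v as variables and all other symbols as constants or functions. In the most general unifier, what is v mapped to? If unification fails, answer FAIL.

Decompose times/2: wrap(times(times(q,one),one)) =?= wrap(times(v,one)),  cons(6,times(one,empty)) =?= cons(6,q).
Decompose wrap/1: times(times(q,one),one) =?= times(v,one).
Decompose times/2: times(q,one) =?= v,  one =?= one.
Bind v := times(q,one); no other remaining equation mentions v.
Delete trivial equation one =?= one.
Decompose cons/2: 6 =?= 6,  times(one,empty) =?= q.
Delete trivial equation 6 =?= 6.
Bind q := times(one,empty). Substituting into the earlier binding gives v := times(times(one,empty),one).
MGU = { v ↦ times(times(one,empty),one), q ↦ times(one,empty) }, so v ↦ times(times(one,empty),one).

times(times(one,empty),one)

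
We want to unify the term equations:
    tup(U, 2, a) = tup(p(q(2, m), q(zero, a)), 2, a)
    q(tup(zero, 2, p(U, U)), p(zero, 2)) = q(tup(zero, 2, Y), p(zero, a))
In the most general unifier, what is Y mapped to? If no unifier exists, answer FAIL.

FAIL

Decompose tup/3: U = p(q(2, m), q(zero, a)),  2 = 2,  a = a.
Bind U := p(q(2, m), q(zero, a)); substituting into the one remaining equation that mentions U gives: q(tup(zero, 2, p(p(q(2, m), q(zero, a)), p(q(2, m), q(zero, a)))), p(zero, 2)) = q(tup(zero, 2, Y), p(zero, a)).
Delete trivial equation 2 = 2.
Delete trivial equation a = a.
Decompose q/2: tup(zero, 2, p(p(q(2, m), q(zero, a)), p(q(2, m), q(zero, a)))) = tup(zero, 2, Y),  p(zero, 2) = p(zero, a).
Decompose tup/3: zero = zero,  2 = 2,  p(p(q(2, m), q(zero, a)), p(q(2, m), q(zero, a))) = Y.
Delete trivial equation zero = zero.
Delete trivial equation 2 = 2.
Bind Y := p(p(q(2, m), q(zero, a)), p(q(2, m), q(zero, a))); no other remaining equation mentions Y.
Decompose p/2: zero = zero,  2 = a.
Delete trivial equation zero = zero.
Clash: constants 2 and a differ; no unifier exists.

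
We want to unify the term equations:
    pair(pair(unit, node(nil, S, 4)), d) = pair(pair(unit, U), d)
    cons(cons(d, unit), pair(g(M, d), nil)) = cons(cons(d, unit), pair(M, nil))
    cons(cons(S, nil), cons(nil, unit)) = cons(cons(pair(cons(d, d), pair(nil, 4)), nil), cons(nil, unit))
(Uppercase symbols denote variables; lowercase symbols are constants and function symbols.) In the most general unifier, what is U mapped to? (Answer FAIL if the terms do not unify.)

FAIL

Decompose pair/2: pair(unit, node(nil, S, 4)) = pair(unit, U),  d = d.
Decompose pair/2: unit = unit,  node(nil, S, 4) = U.
Delete trivial equation unit = unit.
Bind U := node(nil, S, 4); no other remaining equation mentions U.
Delete trivial equation d = d.
Decompose cons/2: cons(d, unit) = cons(d, unit),  pair(g(M, d), nil) = pair(M, nil).
Delete trivial equation cons(d, unit) = cons(d, unit).
Decompose pair/2: g(M, d) = M,  nil = nil.
Occurs check fails: M occurs in g(M, d); the equation M = g(M, d) has no finite solution.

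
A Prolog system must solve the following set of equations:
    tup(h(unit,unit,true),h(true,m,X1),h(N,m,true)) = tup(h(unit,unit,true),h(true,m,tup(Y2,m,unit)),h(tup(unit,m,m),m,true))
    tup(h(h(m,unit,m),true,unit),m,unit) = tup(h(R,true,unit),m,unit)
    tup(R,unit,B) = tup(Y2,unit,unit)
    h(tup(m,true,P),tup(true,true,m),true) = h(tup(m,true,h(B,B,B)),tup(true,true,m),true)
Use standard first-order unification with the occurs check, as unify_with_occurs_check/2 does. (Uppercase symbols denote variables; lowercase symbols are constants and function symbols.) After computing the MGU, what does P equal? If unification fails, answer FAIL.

Decompose tup/3: h(unit,unit,true) = h(unit,unit,true),  h(true,m,X1) = h(true,m,tup(Y2,m,unit)),  h(N,m,true) = h(tup(unit,m,m),m,true).
Delete trivial equation h(unit,unit,true) = h(unit,unit,true).
Decompose h/3: true = true,  m = m,  X1 = tup(Y2,m,unit).
Delete trivial equation true = true.
Delete trivial equation m = m.
Bind X1 := tup(Y2,m,unit); no other remaining equation mentions X1.
Decompose h/3: N = tup(unit,m,m),  m = m,  true = true.
Bind N := tup(unit,m,m); no other remaining equation mentions N.
Delete trivial equation m = m.
Delete trivial equation true = true.
Decompose tup/3: h(h(m,unit,m),true,unit) = h(R,true,unit),  m = m,  unit = unit.
Decompose h/3: h(m,unit,m) = R,  true = true,  unit = unit.
Bind R := h(m,unit,m); substituting into the one remaining equation that mentions R gives: tup(h(m,unit,m),unit,B) = tup(Y2,unit,unit).
Delete trivial equation true = true.
Delete trivial equation unit = unit.
Delete trivial equation m = m.
Delete trivial equation unit = unit.
Decompose tup/3: h(m,unit,m) = Y2,  unit = unit,  B = unit.
Bind Y2 := h(m,unit,m); no other remaining equation mentions Y2. Substituting into the earlier binding gives X1 := tup(h(m,unit,m),m,unit).
Delete trivial equation unit = unit.
Bind B := unit; substituting into the remaining equation gives: h(tup(m,true,P),tup(true,true,m),true) = h(tup(m,true,h(unit,unit,unit)),tup(true,true,m),true).
Decompose h/3: tup(m,true,P) = tup(m,true,h(unit,unit,unit)),  tup(true,true,m) = tup(true,true,m),  true = true.
Decompose tup/3: m = m,  true = true,  P = h(unit,unit,unit).
Delete trivial equation m = m.
Delete trivial equation true = true.
Bind P := h(unit,unit,unit); no other remaining equation mentions P.
Delete trivial equation tup(true,true,m) = tup(true,true,m).
Delete trivial equation true = true.
MGU = { X1 = tup(h(m,unit,m),m,unit), N = tup(unit,m,m), R = h(m,unit,m), Y2 = h(m,unit,m), B = unit, P = h(unit,unit,unit) }, so P = h(unit,unit,unit).

h(unit,unit,unit)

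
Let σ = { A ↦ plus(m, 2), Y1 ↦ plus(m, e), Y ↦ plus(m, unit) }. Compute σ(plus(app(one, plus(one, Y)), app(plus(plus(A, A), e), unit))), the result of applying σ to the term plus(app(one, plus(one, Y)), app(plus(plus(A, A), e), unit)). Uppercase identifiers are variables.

plus(app(one, plus(one, plus(m, unit))), app(plus(plus(plus(m, 2), plus(m, 2)), e), unit))

Replace each occurrence of A with plus(m, 2).
Replace each occurrence of Y with plus(m, unit).
Result: plus(app(one, plus(one, plus(m, unit))), app(plus(plus(plus(m, 2), plus(m, 2)), e), unit)).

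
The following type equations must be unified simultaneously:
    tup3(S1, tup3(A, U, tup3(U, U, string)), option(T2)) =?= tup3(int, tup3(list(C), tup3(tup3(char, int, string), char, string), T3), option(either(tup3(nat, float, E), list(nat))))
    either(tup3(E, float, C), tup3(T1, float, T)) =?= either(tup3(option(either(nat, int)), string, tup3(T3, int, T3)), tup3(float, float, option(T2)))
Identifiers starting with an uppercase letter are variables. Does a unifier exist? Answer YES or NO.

NO

Decompose tup3/3: S1 =?= int,  tup3(A, U, tup3(U, U, string)) =?= tup3(list(C), tup3(tup3(char, int, string), char, string), T3),  option(T2) =?= option(either(tup3(nat, float, E), list(nat))).
Bind S1 := int; no other remaining equation mentions S1.
Decompose tup3/3: A =?= list(C),  U =?= tup3(tup3(char, int, string), char, string),  tup3(U, U, string) =?= T3.
Bind A := list(C); no other remaining equation mentions A.
Bind U := tup3(tup3(char, int, string), char, string); substituting into the one remaining equation that mentions U gives: tup3(tup3(tup3(char, int, string), char, string), tup3(tup3(char, int, string), char, string), string) =?= T3.
Bind T3 := tup3(tup3(tup3(char, int, string), char, string), tup3(tup3(char, int, string), char, string), string); substituting into the one remaining equation that mentions T3 gives: either(tup3(E, float, C), tup3(T1, float, T)) =?= either(tup3(option(either(nat, int)), string, tup3(tup3(tup3(tup3(char, int, string), char, string), tup3(tup3(char, int, string), char, string), string), int, tup3(tup3(tup3(char, int, string), char, string), tup3(tup3(char, int, string), char, string), string))), tup3(float, float, option(T2))).
Decompose option/1: T2 =?= either(tup3(nat, float, E), list(nat)).
Bind T2 := either(tup3(nat, float, E), list(nat)); substituting into the remaining equation gives: either(tup3(E, float, C), tup3(T1, float, T)) =?= either(tup3(option(either(nat, int)), string, tup3(tup3(tup3(tup3(char, int, string), char, string), tup3(tup3(char, int, string), char, string), string), int, tup3(tup3(tup3(char, int, string), char, string), tup3(tup3(char, int, string), char, string), string))), tup3(float, float, option(either(tup3(nat, float, E), list(nat))))).
Decompose either/2: tup3(E, float, C) =?= tup3(option(either(nat, int)), string, tup3(tup3(tup3(tup3(char, int, string), char, string), tup3(tup3(char, int, string), char, string), string), int, tup3(tup3(tup3(char, int, string), char, string), tup3(tup3(char, int, string), char, string), string))),  tup3(T1, float, T) =?= tup3(float, float, option(either(tup3(nat, float, E), list(nat)))).
Decompose tup3/3: E =?= option(either(nat, int)),  float =?= string,  C =?= tup3(tup3(tup3(tup3(char, int, string), char, string), tup3(tup3(char, int, string), char, string), string), int, tup3(tup3(tup3(char, int, string), char, string), tup3(tup3(char, int, string), char, string), string)).
Bind E := option(either(nat, int)); substituting into the one remaining equation that mentions E gives: tup3(T1, float, T) =?= tup3(float, float, option(either(tup3(nat, float, option(either(nat, int))), list(nat)))). Substituting into the earlier binding gives T2 := either(tup3(nat, float, option(either(nat, int))), list(nat)).
Clash: constants float and string differ; no unifier exists.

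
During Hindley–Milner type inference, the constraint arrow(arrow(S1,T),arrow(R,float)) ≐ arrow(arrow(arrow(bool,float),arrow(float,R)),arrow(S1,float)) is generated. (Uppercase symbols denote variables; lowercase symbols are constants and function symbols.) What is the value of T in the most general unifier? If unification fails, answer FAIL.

Decompose arrow/2: arrow(S1,T) ≐ arrow(arrow(bool,float),arrow(float,R)),  arrow(R,float) ≐ arrow(S1,float).
Decompose arrow/2: S1 ≐ arrow(bool,float),  T ≐ arrow(float,R).
Bind S1 := arrow(bool,float); substituting into the one remaining equation that mentions S1 gives: arrow(R,float) ≐ arrow(arrow(bool,float),float).
Bind T := arrow(float,R); no other remaining equation mentions T.
Decompose arrow/2: R ≐ arrow(bool,float),  float ≐ float.
Bind R := arrow(bool,float); no other remaining equation mentions R. Substituting into the earlier binding gives T := arrow(float,arrow(bool,float)).
Delete trivial equation float ≐ float.
MGU = { S1 := arrow(bool,float), T := arrow(float,arrow(bool,float)), R := arrow(bool,float) }, so T := arrow(float,arrow(bool,float)).

arrow(float,arrow(bool,float))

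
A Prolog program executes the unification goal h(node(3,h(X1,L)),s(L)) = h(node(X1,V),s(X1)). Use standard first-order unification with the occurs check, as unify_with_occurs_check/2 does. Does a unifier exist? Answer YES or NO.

Decompose h/2: node(3,h(X1,L)) = node(X1,V),  s(L) = s(X1).
Decompose node/2: 3 = X1,  h(X1,L) = V.
Bind X1 := 3; substituting into the remaining equations gives: h(3,L) = V,  s(L) = s(3).
Bind V := h(3,L); no other remaining equation mentions V.
Decompose s/1: L = 3.
Bind L := 3. Substituting into the earlier binding gives V := h(3,3).
No equations remain and no clash or occurs-check failure arose, so a unifier exists.

YES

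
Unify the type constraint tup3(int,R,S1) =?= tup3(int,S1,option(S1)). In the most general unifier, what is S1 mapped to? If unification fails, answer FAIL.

FAIL

Decompose tup3/3: int =?= int,  R =?= S1,  S1 =?= option(S1).
Delete trivial equation int =?= int.
Bind R := S1; no other remaining equation mentions R.
Occurs check fails: S1 occurs in option(S1); the equation S1 =?= option(S1) has no finite solution.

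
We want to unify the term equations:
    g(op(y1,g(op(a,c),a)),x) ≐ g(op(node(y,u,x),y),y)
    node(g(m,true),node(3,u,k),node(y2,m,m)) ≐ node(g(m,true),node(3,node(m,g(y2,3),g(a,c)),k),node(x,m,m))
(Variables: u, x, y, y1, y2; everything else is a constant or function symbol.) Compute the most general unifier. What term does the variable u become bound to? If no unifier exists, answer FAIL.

Decompose g/2: op(y1,g(op(a,c),a)) ≐ op(node(y,u,x),y),  x ≐ y.
Decompose op/2: y1 ≐ node(y,u,x),  g(op(a,c),a) ≐ y.
Bind y1 := node(y,u,x); no other remaining equation mentions y1.
Bind y := g(op(a,c),a); substituting into the one remaining equation that mentions y gives: x ≐ g(op(a,c),a). Substituting into the earlier binding gives y1 := node(g(op(a,c),a),u,x).
Bind x := g(op(a,c),a); substituting into the remaining equation gives: node(g(m,true),node(3,u,k),node(y2,m,m)) ≐ node(g(m,true),node(3,node(m,g(y2,3),g(a,c)),k),node(g(op(a,c),a),m,m)). Substituting into the earlier binding gives y1 := node(g(op(a,c),a),u,g(op(a,c),a)).
Decompose node/3: g(m,true) ≐ g(m,true),  node(3,u,k) ≐ node(3,node(m,g(y2,3),g(a,c)),k),  node(y2,m,m) ≐ node(g(op(a,c),a),m,m).
Delete trivial equation g(m,true) ≐ g(m,true).
Decompose node/3: 3 ≐ 3,  u ≐ node(m,g(y2,3),g(a,c)),  k ≐ k.
Delete trivial equation 3 ≐ 3.
Bind u := node(m,g(y2,3),g(a,c)); no other remaining equation mentions u. Substituting into the earlier binding gives y1 := node(g(op(a,c),a),node(m,g(y2,3),g(a,c)),g(op(a,c),a)).
Delete trivial equation k ≐ k.
Decompose node/3: y2 ≐ g(op(a,c),a),  m ≐ m,  m ≐ m.
Bind y2 := g(op(a,c),a); no other remaining equation mentions y2. Substituting into the earlier bindings gives y1 := node(g(op(a,c),a),node(m,g(g(op(a,c),a),3),g(a,c)),g(op(a,c),a)), u := node(m,g(g(op(a,c),a),3),g(a,c)).
Delete trivial equation m ≐ m.
Delete trivial equation m ≐ m.
MGU = { y1 := node(g(op(a,c),a),node(m,g(g(op(a,c),a),3),g(a,c)),g(op(a,c),a)), y := g(op(a,c),a), x := g(op(a,c),a), u := node(m,g(g(op(a,c),a),3),g(a,c)), y2 := g(op(a,c),a) }, so u := node(m,g(g(op(a,c),a),3),g(a,c)).

node(m,g(g(op(a,c),a),3),g(a,c))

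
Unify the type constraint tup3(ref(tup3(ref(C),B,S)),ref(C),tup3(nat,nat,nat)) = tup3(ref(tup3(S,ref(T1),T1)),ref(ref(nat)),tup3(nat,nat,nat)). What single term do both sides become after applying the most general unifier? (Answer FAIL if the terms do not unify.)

tup3(ref(tup3(ref(ref(nat)),ref(ref(ref(nat))),ref(ref(nat)))),ref(ref(nat)),tup3(nat,nat,nat))

Decompose tup3/3: ref(tup3(ref(C),B,S)) = ref(tup3(S,ref(T1),T1)),  ref(C) = ref(ref(nat)),  tup3(nat,nat,nat) = tup3(nat,nat,nat).
Decompose ref/1: tup3(ref(C),B,S) = tup3(S,ref(T1),T1).
Decompose tup3/3: ref(C) = S,  B = ref(T1),  S = T1.
Bind S := ref(C); substituting into the one remaining equation that mentions S gives: ref(C) = T1.
Bind B := ref(T1); no other remaining equation mentions B.
Bind T1 := ref(C); no other remaining equation mentions T1. Substituting into the earlier binding gives B := ref(ref(C)).
Decompose ref/1: C = ref(nat).
Bind C := ref(nat); no other remaining equation mentions C. Substituting into the earlier bindings gives S := ref(ref(nat)), B := ref(ref(ref(nat))), T1 := ref(ref(nat)).
Delete trivial equation tup3(nat,nat,nat) = tup3(nat,nat,nat).
Applying the MGU to either side gives tup3(ref(tup3(ref(ref(nat)),ref(ref(ref(nat))),ref(ref(nat)))),ref(ref(nat)),tup3(nat,nat,nat)).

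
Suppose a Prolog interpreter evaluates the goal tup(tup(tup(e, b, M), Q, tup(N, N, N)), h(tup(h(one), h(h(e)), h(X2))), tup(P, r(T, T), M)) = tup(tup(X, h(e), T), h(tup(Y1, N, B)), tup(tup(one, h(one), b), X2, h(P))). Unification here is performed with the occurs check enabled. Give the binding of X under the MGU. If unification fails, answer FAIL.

tup(e, b, h(tup(one, h(one), b)))

Decompose tup/3: tup(tup(e, b, M), Q, tup(N, N, N)) = tup(X, h(e), T),  h(tup(h(one), h(h(e)), h(X2))) = h(tup(Y1, N, B)),  tup(P, r(T, T), M) = tup(tup(one, h(one), b), X2, h(P)).
Decompose tup/3: tup(e, b, M) = X,  Q = h(e),  tup(N, N, N) = T.
Bind X := tup(e, b, M); no other remaining equation mentions X.
Bind Q := h(e); no other remaining equation mentions Q.
Bind T := tup(N, N, N); substituting into the one remaining equation that mentions T gives: tup(P, r(tup(N, N, N), tup(N, N, N)), M) = tup(tup(one, h(one), b), X2, h(P)).
Decompose h/1: tup(h(one), h(h(e)), h(X2)) = tup(Y1, N, B).
Decompose tup/3: h(one) = Y1,  h(h(e)) = N,  h(X2) = B.
Bind Y1 := h(one); no other remaining equation mentions Y1.
Bind N := h(h(e)); substituting into the one remaining equation that mentions N gives: tup(P, r(tup(h(h(e)), h(h(e)), h(h(e))), tup(h(h(e)), h(h(e)), h(h(e)))), M) = tup(tup(one, h(one), b), X2, h(P)). Substituting into the earlier binding gives T := tup(h(h(e)), h(h(e)), h(h(e))).
Bind B := h(X2); no other remaining equation mentions B.
Decompose tup/3: P = tup(one, h(one), b),  r(tup(h(h(e)), h(h(e)), h(h(e))), tup(h(h(e)), h(h(e)), h(h(e)))) = X2,  M = h(P).
Bind P := tup(one, h(one), b); substituting into the one remaining equation that mentions P gives: M = h(tup(one, h(one), b)).
Bind X2 := r(tup(h(h(e)), h(h(e)), h(h(e))), tup(h(h(e)), h(h(e)), h(h(e)))); no other remaining equation mentions X2. Substituting into the earlier binding gives B := h(r(tup(h(h(e)), h(h(e)), h(h(e))), tup(h(h(e)), h(h(e)), h(h(e))))).
Bind M := h(tup(one, h(one), b)). Substituting into the earlier binding gives X := tup(e, b, h(tup(one, h(one), b))).
MGU = { X = tup(e, b, h(tup(one, h(one), b))), Q = h(e), T = tup(h(h(e)), h(h(e)), h(h(e))), Y1 = h(one), N = h(h(e)), B = h(r(tup(h(h(e)), h(h(e)), h(h(e))), tup(h(h(e)), h(h(e)), h(h(e))))), P = tup(one, h(one), b), X2 = r(tup(h(h(e)), h(h(e)), h(h(e))), tup(h(h(e)), h(h(e)), h(h(e)))), M = h(tup(one, h(one), b)) }, so X = tup(e, b, h(tup(one, h(one), b))).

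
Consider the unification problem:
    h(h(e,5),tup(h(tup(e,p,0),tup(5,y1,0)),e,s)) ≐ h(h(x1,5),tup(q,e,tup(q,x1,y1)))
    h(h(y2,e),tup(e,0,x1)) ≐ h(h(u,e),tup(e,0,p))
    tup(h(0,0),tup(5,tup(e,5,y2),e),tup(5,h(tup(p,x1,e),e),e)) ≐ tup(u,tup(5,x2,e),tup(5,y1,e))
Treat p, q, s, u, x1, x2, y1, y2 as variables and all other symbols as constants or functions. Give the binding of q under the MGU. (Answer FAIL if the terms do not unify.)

Decompose h/2: h(e,5) ≐ h(x1,5),  tup(h(tup(e,p,0),tup(5,y1,0)),e,s) ≐ tup(q,e,tup(q,x1,y1)).
Decompose h/2: e ≐ x1,  5 ≐ 5.
Bind x1 := e; substituting into the 3 remaining equations that mention x1 gives: tup(h(tup(e,p,0),tup(5,y1,0)),e,s) ≐ tup(q,e,tup(q,e,y1)),  h(h(y2,e),tup(e,0,e)) ≐ h(h(u,e),tup(e,0,p)),  tup(h(0,0),tup(5,tup(e,5,y2),e),tup(5,h(tup(p,e,e),e),e)) ≐ tup(u,tup(5,x2,e),tup(5,y1,e)).
Delete trivial equation 5 ≐ 5.
Decompose tup/3: h(tup(e,p,0),tup(5,y1,0)) ≐ q,  e ≐ e,  s ≐ tup(q,e,y1).
Bind q := h(tup(e,p,0),tup(5,y1,0)); substituting into the one remaining equation that mentions q gives: s ≐ tup(h(tup(e,p,0),tup(5,y1,0)),e,y1).
Delete trivial equation e ≐ e.
Bind s := tup(h(tup(e,p,0),tup(5,y1,0)),e,y1); no other remaining equation mentions s.
Decompose h/2: h(y2,e) ≐ h(u,e),  tup(e,0,e) ≐ tup(e,0,p).
Decompose h/2: y2 ≐ u,  e ≐ e.
Bind y2 := u; substituting into the one remaining equation that mentions y2 gives: tup(h(0,0),tup(5,tup(e,5,u),e),tup(5,h(tup(p,e,e),e),e)) ≐ tup(u,tup(5,x2,e),tup(5,y1,e)).
Delete trivial equation e ≐ e.
Decompose tup/3: e ≐ e,  0 ≐ 0,  e ≐ p.
Delete trivial equation e ≐ e.
Delete trivial equation 0 ≐ 0.
Bind p := e; substituting into the remaining equation gives: tup(h(0,0),tup(5,tup(e,5,u),e),tup(5,h(tup(e,e,e),e),e)) ≐ tup(u,tup(5,x2,e),tup(5,y1,e)). Substituting into the earlier bindings gives q := h(tup(e,e,0),tup(5,y1,0)), s := tup(h(tup(e,e,0),tup(5,y1,0)),e,y1).
Decompose tup/3: h(0,0) ≐ u,  tup(5,tup(e,5,u),e) ≐ tup(5,x2,e),  tup(5,h(tup(e,e,e),e),e) ≐ tup(5,y1,e).
Bind u := h(0,0); substituting into the one remaining equation that mentions u gives: tup(5,tup(e,5,h(0,0)),e) ≐ tup(5,x2,e). Substituting into the earlier binding gives y2 := h(0,0).
Decompose tup/3: 5 ≐ 5,  tup(e,5,h(0,0)) ≐ x2,  e ≐ e.
Delete trivial equation 5 ≐ 5.
Bind x2 := tup(e,5,h(0,0)); no other remaining equation mentions x2.
Delete trivial equation e ≐ e.
Decompose tup/3: 5 ≐ 5,  h(tup(e,e,e),e) ≐ y1,  e ≐ e.
Delete trivial equation 5 ≐ 5.
Bind y1 := h(tup(e,e,e),e); no other remaining equation mentions y1. Substituting into the earlier bindings gives q := h(tup(e,e,0),tup(5,h(tup(e,e,e),e),0)), s := tup(h(tup(e,e,0),tup(5,h(tup(e,e,e),e),0)),e,h(tup(e,e,e),e)).
Delete trivial equation e ≐ e.
MGU = { x1 := e, q := h(tup(e,e,0),tup(5,h(tup(e,e,e),e),0)), s := tup(h(tup(e,e,0),tup(5,h(tup(e,e,e),e),0)),e,h(tup(e,e,e),e)), y2 := h(0,0), p := e, u := h(0,0), x2 := tup(e,5,h(0,0)), y1 := h(tup(e,e,e),e) }, so q := h(tup(e,e,0),tup(5,h(tup(e,e,e),e),0)).

h(tup(e,e,0),tup(5,h(tup(e,e,e),e),0))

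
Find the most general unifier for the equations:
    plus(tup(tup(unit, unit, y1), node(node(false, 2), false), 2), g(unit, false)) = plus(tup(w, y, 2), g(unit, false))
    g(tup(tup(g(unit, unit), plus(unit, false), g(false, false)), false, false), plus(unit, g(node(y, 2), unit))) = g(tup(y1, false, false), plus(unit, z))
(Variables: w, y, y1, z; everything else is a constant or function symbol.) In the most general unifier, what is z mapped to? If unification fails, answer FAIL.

g(node(node(node(false, 2), false), 2), unit)

Decompose plus/2: tup(tup(unit, unit, y1), node(node(false, 2), false), 2) = tup(w, y, 2),  g(unit, false) = g(unit, false).
Decompose tup/3: tup(unit, unit, y1) = w,  node(node(false, 2), false) = y,  2 = 2.
Bind w := tup(unit, unit, y1); no other remaining equation mentions w.
Bind y := node(node(false, 2), false); substituting into the one remaining equation that mentions y gives: g(tup(tup(g(unit, unit), plus(unit, false), g(false, false)), false, false), plus(unit, g(node(node(node(false, 2), false), 2), unit))) = g(tup(y1, false, false), plus(unit, z)).
Delete trivial equation 2 = 2.
Delete trivial equation g(unit, false) = g(unit, false).
Decompose g/2: tup(tup(g(unit, unit), plus(unit, false), g(false, false)), false, false) = tup(y1, false, false),  plus(unit, g(node(node(node(false, 2), false), 2), unit)) = plus(unit, z).
Decompose tup/3: tup(g(unit, unit), plus(unit, false), g(false, false)) = y1,  false = false,  false = false.
Bind y1 := tup(g(unit, unit), plus(unit, false), g(false, false)); no other remaining equation mentions y1. Substituting into the earlier binding gives w := tup(unit, unit, tup(g(unit, unit), plus(unit, false), g(false, false))).
Delete trivial equation false = false.
Delete trivial equation false = false.
Decompose plus/2: unit = unit,  g(node(node(node(false, 2), false), 2), unit) = z.
Delete trivial equation unit = unit.
Bind z := g(node(node(node(false, 2), false), 2), unit).
MGU = { w -> tup(unit, unit, tup(g(unit, unit), plus(unit, false), g(false, false))), y -> node(node(false, 2), false), y1 -> tup(g(unit, unit), plus(unit, false), g(false, false)), z -> g(node(node(node(false, 2), false), 2), unit) }, so z -> g(node(node(node(false, 2), false), 2), unit).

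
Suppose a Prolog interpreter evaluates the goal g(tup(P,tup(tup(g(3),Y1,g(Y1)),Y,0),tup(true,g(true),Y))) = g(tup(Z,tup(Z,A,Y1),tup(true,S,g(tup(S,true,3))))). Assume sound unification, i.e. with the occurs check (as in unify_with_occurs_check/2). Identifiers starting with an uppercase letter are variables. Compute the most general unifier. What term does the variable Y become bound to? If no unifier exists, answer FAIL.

Decompose g/1: tup(P,tup(tup(g(3),Y1,g(Y1)),Y,0),tup(true,g(true),Y)) = tup(Z,tup(Z,A,Y1),tup(true,S,g(tup(S,true,3)))).
Decompose tup/3: P = Z,  tup(tup(g(3),Y1,g(Y1)),Y,0) = tup(Z,A,Y1),  tup(true,g(true),Y) = tup(true,S,g(tup(S,true,3))).
Bind P := Z; no other remaining equation mentions P.
Decompose tup/3: tup(g(3),Y1,g(Y1)) = Z,  Y = A,  0 = Y1.
Bind Z := tup(g(3),Y1,g(Y1)); no other remaining equation mentions Z. Substituting into the earlier binding gives P := tup(g(3),Y1,g(Y1)).
Bind Y := A; substituting into the one remaining equation that mentions Y gives: tup(true,g(true),A) = tup(true,S,g(tup(S,true,3))).
Bind Y1 := 0; no other remaining equation mentions Y1. Substituting into the earlier bindings gives P := tup(g(3),0,g(0)), Z := tup(g(3),0,g(0)).
Decompose tup/3: true = true,  g(true) = S,  A = g(tup(S,true,3)).
Delete trivial equation true = true.
Bind S := g(true); substituting into the remaining equation gives: A = g(tup(g(true),true,3)).
Bind A := g(tup(g(true),true,3)). Substituting into the earlier binding gives Y := g(tup(g(true),true,3)).
MGU = { P = tup(g(3),0,g(0)), Z = tup(g(3),0,g(0)), Y = g(tup(g(true),true,3)), Y1 = 0, S = g(true), A = g(tup(g(true),true,3)) }, so Y = g(tup(g(true),true,3)).

g(tup(g(true),true,3))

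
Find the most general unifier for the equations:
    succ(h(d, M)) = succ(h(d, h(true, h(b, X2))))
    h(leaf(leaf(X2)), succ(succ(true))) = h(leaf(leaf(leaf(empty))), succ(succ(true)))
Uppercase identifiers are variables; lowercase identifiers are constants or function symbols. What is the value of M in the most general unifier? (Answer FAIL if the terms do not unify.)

Decompose succ/1: h(d, M) = h(d, h(true, h(b, X2))).
Decompose h/2: d = d,  M = h(true, h(b, X2)).
Delete trivial equation d = d.
Bind M := h(true, h(b, X2)); no other remaining equation mentions M.
Decompose h/2: leaf(leaf(X2)) = leaf(leaf(leaf(empty))),  succ(succ(true)) = succ(succ(true)).
Decompose leaf/1: leaf(X2) = leaf(leaf(empty)).
Decompose leaf/1: X2 = leaf(empty).
Bind X2 := leaf(empty); no other remaining equation mentions X2. Substituting into the earlier binding gives M := h(true, h(b, leaf(empty))).
Delete trivial equation succ(succ(true)) = succ(succ(true)).
MGU = { M -> h(true, h(b, leaf(empty))), X2 -> leaf(empty) }, so M -> h(true, h(b, leaf(empty))).

h(true, h(b, leaf(empty)))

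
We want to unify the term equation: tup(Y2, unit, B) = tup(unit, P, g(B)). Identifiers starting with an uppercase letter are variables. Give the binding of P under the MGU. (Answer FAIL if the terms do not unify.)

FAIL

Decompose tup/3: Y2 = unit,  unit = P,  B = g(B).
Bind Y2 := unit; no other remaining equation mentions Y2.
Bind P := unit; no other remaining equation mentions P.
Occurs check fails: B occurs in g(B); the equation B = g(B) has no finite solution.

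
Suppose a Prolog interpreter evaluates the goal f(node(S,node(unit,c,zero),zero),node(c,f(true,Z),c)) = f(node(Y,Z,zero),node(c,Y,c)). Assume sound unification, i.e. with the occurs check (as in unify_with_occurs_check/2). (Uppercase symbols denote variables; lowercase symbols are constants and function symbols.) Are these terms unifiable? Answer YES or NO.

Decompose f/2: node(S,node(unit,c,zero),zero) = node(Y,Z,zero),  node(c,f(true,Z),c) = node(c,Y,c).
Decompose node/3: S = Y,  node(unit,c,zero) = Z,  zero = zero.
Bind S := Y; no other remaining equation mentions S.
Bind Z := node(unit,c,zero); substituting into the one remaining equation that mentions Z gives: node(c,f(true,node(unit,c,zero)),c) = node(c,Y,c).
Delete trivial equation zero = zero.
Decompose node/3: c = c,  f(true,node(unit,c,zero)) = Y,  c = c.
Delete trivial equation c = c.
Bind Y := f(true,node(unit,c,zero)); no other remaining equation mentions Y. Substituting into the earlier binding gives S := f(true,node(unit,c,zero)).
Delete trivial equation c = c.
No equations remain and no clash or occurs-check failure arose, so a unifier exists.

YES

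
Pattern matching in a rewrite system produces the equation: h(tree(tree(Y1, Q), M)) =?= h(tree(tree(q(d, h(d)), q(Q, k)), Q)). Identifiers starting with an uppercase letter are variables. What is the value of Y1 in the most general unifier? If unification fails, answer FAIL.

FAIL

Decompose h/1: tree(tree(Y1, Q), M) =?= tree(tree(q(d, h(d)), q(Q, k)), Q).
Decompose tree/2: tree(Y1, Q) =?= tree(q(d, h(d)), q(Q, k)),  M =?= Q.
Decompose tree/2: Y1 =?= q(d, h(d)),  Q =?= q(Q, k).
Bind Y1 := q(d, h(d)); no other remaining equation mentions Y1.
Occurs check fails: Q occurs in q(Q, k); the equation Q =?= q(Q, k) has no finite solution.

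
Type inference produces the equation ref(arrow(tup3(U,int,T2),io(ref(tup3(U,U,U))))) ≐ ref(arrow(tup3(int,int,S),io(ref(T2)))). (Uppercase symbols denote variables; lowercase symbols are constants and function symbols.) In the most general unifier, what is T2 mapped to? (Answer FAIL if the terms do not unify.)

Decompose ref/1: arrow(tup3(U,int,T2),io(ref(tup3(U,U,U)))) ≐ arrow(tup3(int,int,S),io(ref(T2))).
Decompose arrow/2: tup3(U,int,T2) ≐ tup3(int,int,S),  io(ref(tup3(U,U,U))) ≐ io(ref(T2)).
Decompose tup3/3: U ≐ int,  int ≐ int,  T2 ≐ S.
Bind U := int; substituting into the one remaining equation that mentions U gives: io(ref(tup3(int,int,int))) ≐ io(ref(T2)).
Delete trivial equation int ≐ int.
Bind T2 := S; substituting into the remaining equation gives: io(ref(tup3(int,int,int))) ≐ io(ref(S)).
Decompose io/1: ref(tup3(int,int,int)) ≐ ref(S).
Decompose ref/1: tup3(int,int,int) ≐ S.
Bind S := tup3(int,int,int). Substituting into the earlier binding gives T2 := tup3(int,int,int).
MGU = { U ↦ int, T2 ↦ tup3(int,int,int), S ↦ tup3(int,int,int) }, so T2 ↦ tup3(int,int,int).

tup3(int,int,int)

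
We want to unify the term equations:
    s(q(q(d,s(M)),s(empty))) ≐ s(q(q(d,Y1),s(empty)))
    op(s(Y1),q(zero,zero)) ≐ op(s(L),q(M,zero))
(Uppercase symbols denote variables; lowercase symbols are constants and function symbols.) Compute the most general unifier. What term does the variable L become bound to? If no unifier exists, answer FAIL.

s(zero)

Decompose s/1: q(q(d,s(M)),s(empty)) ≐ q(q(d,Y1),s(empty)).
Decompose q/2: q(d,s(M)) ≐ q(d,Y1),  s(empty) ≐ s(empty).
Decompose q/2: d ≐ d,  s(M) ≐ Y1.
Delete trivial equation d ≐ d.
Bind Y1 := s(M); substituting into the one remaining equation that mentions Y1 gives: op(s(s(M)),q(zero,zero)) ≐ op(s(L),q(M,zero)).
Delete trivial equation s(empty) ≐ s(empty).
Decompose op/2: s(s(M)) ≐ s(L),  q(zero,zero) ≐ q(M,zero).
Decompose s/1: s(M) ≐ L.
Bind L := s(M); no other remaining equation mentions L.
Decompose q/2: zero ≐ M,  zero ≐ zero.
Bind M := zero; no other remaining equation mentions M. Substituting into the earlier bindings gives Y1 := s(zero), L := s(zero).
Delete trivial equation zero ≐ zero.
MGU = { Y1 ↦ s(zero), L ↦ s(zero), M ↦ zero }, so L ↦ s(zero).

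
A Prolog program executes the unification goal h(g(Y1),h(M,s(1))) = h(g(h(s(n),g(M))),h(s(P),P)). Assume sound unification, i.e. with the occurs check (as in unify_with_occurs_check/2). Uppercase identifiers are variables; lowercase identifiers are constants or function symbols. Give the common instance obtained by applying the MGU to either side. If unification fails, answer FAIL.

Decompose h/2: g(Y1) = g(h(s(n),g(M))),  h(M,s(1)) = h(s(P),P).
Decompose g/1: Y1 = h(s(n),g(M)).
Bind Y1 := h(s(n),g(M)); no other remaining equation mentions Y1.
Decompose h/2: M = s(P),  s(1) = P.
Bind M := s(P); no other remaining equation mentions M. Substituting into the earlier binding gives Y1 := h(s(n),g(s(P))).
Bind P := s(1). Substituting into the earlier bindings gives Y1 := h(s(n),g(s(s(1)))), M := s(s(1)).
Applying the MGU to either side gives h(g(h(s(n),g(s(s(1))))),h(s(s(1)),s(1))).

h(g(h(s(n),g(s(s(1))))),h(s(s(1)),s(1)))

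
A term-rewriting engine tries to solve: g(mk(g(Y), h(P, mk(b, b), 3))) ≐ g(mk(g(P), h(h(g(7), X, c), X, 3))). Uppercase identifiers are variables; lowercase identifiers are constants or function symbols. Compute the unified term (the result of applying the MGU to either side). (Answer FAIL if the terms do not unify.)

g(mk(g(h(g(7), mk(b, b), c)), h(h(g(7), mk(b, b), c), mk(b, b), 3)))

Decompose g/1: mk(g(Y), h(P, mk(b, b), 3)) ≐ mk(g(P), h(h(g(7), X, c), X, 3)).
Decompose mk/2: g(Y) ≐ g(P),  h(P, mk(b, b), 3) ≐ h(h(g(7), X, c), X, 3).
Decompose g/1: Y ≐ P.
Bind Y := P; no other remaining equation mentions Y.
Decompose h/3: P ≐ h(g(7), X, c),  mk(b, b) ≐ X,  3 ≐ 3.
Bind P := h(g(7), X, c); no other remaining equation mentions P. Substituting into the earlier binding gives Y := h(g(7), X, c).
Bind X := mk(b, b); no other remaining equation mentions X. Substituting into the earlier bindings gives Y := h(g(7), mk(b, b), c), P := h(g(7), mk(b, b), c).
Delete trivial equation 3 ≐ 3.
Applying the MGU to either side gives g(mk(g(h(g(7), mk(b, b), c)), h(h(g(7), mk(b, b), c), mk(b, b), 3))).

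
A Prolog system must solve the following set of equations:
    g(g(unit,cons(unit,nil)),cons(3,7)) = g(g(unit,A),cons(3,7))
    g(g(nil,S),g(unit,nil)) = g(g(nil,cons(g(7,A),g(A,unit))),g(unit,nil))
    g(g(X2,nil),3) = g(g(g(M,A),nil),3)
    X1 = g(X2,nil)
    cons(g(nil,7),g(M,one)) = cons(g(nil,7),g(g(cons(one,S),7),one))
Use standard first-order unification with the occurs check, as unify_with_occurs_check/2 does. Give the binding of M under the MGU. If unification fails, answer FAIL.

Decompose g/2: g(unit,cons(unit,nil)) = g(unit,A),  cons(3,7) = cons(3,7).
Decompose g/2: unit = unit,  cons(unit,nil) = A.
Delete trivial equation unit = unit.
Bind A := cons(unit,nil); substituting into the 2 remaining equations that mention A gives: g(g(nil,S),g(unit,nil)) = g(g(nil,cons(g(7,cons(unit,nil)),g(cons(unit,nil),unit))),g(unit,nil)),  g(g(X2,nil),3) = g(g(g(M,cons(unit,nil)),nil),3).
Delete trivial equation cons(3,7) = cons(3,7).
Decompose g/2: g(nil,S) = g(nil,cons(g(7,cons(unit,nil)),g(cons(unit,nil),unit))),  g(unit,nil) = g(unit,nil).
Decompose g/2: nil = nil,  S = cons(g(7,cons(unit,nil)),g(cons(unit,nil),unit)).
Delete trivial equation nil = nil.
Bind S := cons(g(7,cons(unit,nil)),g(cons(unit,nil),unit)); substituting into the one remaining equation that mentions S gives: cons(g(nil,7),g(M,one)) = cons(g(nil,7),g(g(cons(one,cons(g(7,cons(unit,nil)),g(cons(unit,nil),unit))),7),one)).
Delete trivial equation g(unit,nil) = g(unit,nil).
Decompose g/2: g(X2,nil) = g(g(M,cons(unit,nil)),nil),  3 = 3.
Decompose g/2: X2 = g(M,cons(unit,nil)),  nil = nil.
Bind X2 := g(M,cons(unit,nil)); substituting into the one remaining equation that mentions X2 gives: X1 = g(g(M,cons(unit,nil)),nil).
Delete trivial equation nil = nil.
Delete trivial equation 3 = 3.
Bind X1 := g(g(M,cons(unit,nil)),nil); no other remaining equation mentions X1.
Decompose cons/2: g(nil,7) = g(nil,7),  g(M,one) = g(g(cons(one,cons(g(7,cons(unit,nil)),g(cons(unit,nil),unit))),7),one).
Delete trivial equation g(nil,7) = g(nil,7).
Decompose g/2: M = g(cons(one,cons(g(7,cons(unit,nil)),g(cons(unit,nil),unit))),7),  one = one.
Bind M := g(cons(one,cons(g(7,cons(unit,nil)),g(cons(unit,nil),unit))),7); no other remaining equation mentions M. Substituting into the earlier bindings gives X2 := g(g(cons(one,cons(g(7,cons(unit,nil)),g(cons(unit,nil),unit))),7),cons(unit,nil)), X1 := g(g(g(cons(one,cons(g(7,cons(unit,nil)),g(cons(unit,nil),unit))),7),cons(unit,nil)),nil).
Delete trivial equation one = one.
MGU = { A -> cons(unit,nil), S -> cons(g(7,cons(unit,nil)),g(cons(unit,nil),unit)), X2 -> g(g(cons(one,cons(g(7,cons(unit,nil)),g(cons(unit,nil),unit))),7),cons(unit,nil)), X1 -> g(g(g(cons(one,cons(g(7,cons(unit,nil)),g(cons(unit,nil),unit))),7),cons(unit,nil)),nil), M -> g(cons(one,cons(g(7,cons(unit,nil)),g(cons(unit,nil),unit))),7) }, so M -> g(cons(one,cons(g(7,cons(unit,nil)),g(cons(unit,nil),unit))),7).

g(cons(one,cons(g(7,cons(unit,nil)),g(cons(unit,nil),unit))),7)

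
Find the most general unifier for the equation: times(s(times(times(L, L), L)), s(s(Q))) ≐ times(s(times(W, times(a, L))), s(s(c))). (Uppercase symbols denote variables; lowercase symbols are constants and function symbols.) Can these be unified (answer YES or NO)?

NO

Decompose times/2: s(times(times(L, L), L)) ≐ s(times(W, times(a, L))),  s(s(Q)) ≐ s(s(c)).
Decompose s/1: times(times(L, L), L) ≐ times(W, times(a, L)).
Decompose times/2: times(L, L) ≐ W,  L ≐ times(a, L).
Bind W := times(L, L); no other remaining equation mentions W.
Occurs check fails: L occurs in times(a, L); the equation L ≐ times(a, L) has no finite solution.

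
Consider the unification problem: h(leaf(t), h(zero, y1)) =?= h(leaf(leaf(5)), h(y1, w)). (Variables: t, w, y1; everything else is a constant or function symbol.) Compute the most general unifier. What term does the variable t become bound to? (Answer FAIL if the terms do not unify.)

Decompose h/2: leaf(t) =?= leaf(leaf(5)),  h(zero, y1) =?= h(y1, w).
Decompose leaf/1: t =?= leaf(5).
Bind t := leaf(5); no other remaining equation mentions t.
Decompose h/2: zero =?= y1,  y1 =?= w.
Bind y1 := zero; substituting into the remaining equation gives: zero =?= w.
Bind w := zero.
MGU = { t ↦ leaf(5), y1 ↦ zero, w ↦ zero }, so t ↦ leaf(5).

leaf(5)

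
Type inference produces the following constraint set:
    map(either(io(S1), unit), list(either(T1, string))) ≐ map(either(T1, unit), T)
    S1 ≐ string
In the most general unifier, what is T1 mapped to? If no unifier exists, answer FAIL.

Decompose map/2: either(io(S1), unit) ≐ either(T1, unit),  list(either(T1, string)) ≐ T.
Decompose either/2: io(S1) ≐ T1,  unit ≐ unit.
Bind T1 := io(S1); substituting into the one remaining equation that mentions T1 gives: list(either(io(S1), string)) ≐ T.
Delete trivial equation unit ≐ unit.
Bind T := list(either(io(S1), string)); no other remaining equation mentions T.
Bind S1 := string. Substituting into the earlier bindings gives T1 := io(string), T := list(either(io(string), string)).
MGU = { T1 := io(string), T := list(either(io(string), string)), S1 := string }, so T1 := io(string).

io(string)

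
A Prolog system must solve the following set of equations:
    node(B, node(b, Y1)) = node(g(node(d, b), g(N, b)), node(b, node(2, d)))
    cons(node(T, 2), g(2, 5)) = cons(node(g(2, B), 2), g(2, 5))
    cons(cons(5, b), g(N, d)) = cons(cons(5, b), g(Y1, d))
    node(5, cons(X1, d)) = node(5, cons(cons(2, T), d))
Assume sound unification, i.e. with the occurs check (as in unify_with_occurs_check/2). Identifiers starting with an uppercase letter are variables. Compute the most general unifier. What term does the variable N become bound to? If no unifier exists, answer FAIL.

node(2, d)

Decompose node/2: B = g(node(d, b), g(N, b)),  node(b, Y1) = node(b, node(2, d)).
Bind B := g(node(d, b), g(N, b)); substituting into the one remaining equation that mentions B gives: cons(node(T, 2), g(2, 5)) = cons(node(g(2, g(node(d, b), g(N, b))), 2), g(2, 5)).
Decompose node/2: b = b,  Y1 = node(2, d).
Delete trivial equation b = b.
Bind Y1 := node(2, d); substituting into the one remaining equation that mentions Y1 gives: cons(cons(5, b), g(N, d)) = cons(cons(5, b), g(node(2, d), d)).
Decompose cons/2: node(T, 2) = node(g(2, g(node(d, b), g(N, b))), 2),  g(2, 5) = g(2, 5).
Decompose node/2: T = g(2, g(node(d, b), g(N, b))),  2 = 2.
Bind T := g(2, g(node(d, b), g(N, b))); substituting into the one remaining equation that mentions T gives: node(5, cons(X1, d)) = node(5, cons(cons(2, g(2, g(node(d, b), g(N, b)))), d)).
Delete trivial equation 2 = 2.
Delete trivial equation g(2, 5) = g(2, 5).
Decompose cons/2: cons(5, b) = cons(5, b),  g(N, d) = g(node(2, d), d).
Delete trivial equation cons(5, b) = cons(5, b).
Decompose g/2: N = node(2, d),  d = d.
Bind N := node(2, d); substituting into the one remaining equation that mentions N gives: node(5, cons(X1, d)) = node(5, cons(cons(2, g(2, g(node(d, b), g(node(2, d), b)))), d)). Substituting into the earlier bindings gives B := g(node(d, b), g(node(2, d), b)), T := g(2, g(node(d, b), g(node(2, d), b))).
Delete trivial equation d = d.
Decompose node/2: 5 = 5,  cons(X1, d) = cons(cons(2, g(2, g(node(d, b), g(node(2, d), b)))), d).
Delete trivial equation 5 = 5.
Decompose cons/2: X1 = cons(2, g(2, g(node(d, b), g(node(2, d), b)))),  d = d.
Bind X1 := cons(2, g(2, g(node(d, b), g(node(2, d), b)))); no other remaining equation mentions X1.
Delete trivial equation d = d.
MGU = { B ↦ g(node(d, b), g(node(2, d), b)), Y1 ↦ node(2, d), T ↦ g(2, g(node(d, b), g(node(2, d), b))), N ↦ node(2, d), X1 ↦ cons(2, g(2, g(node(d, b), g(node(2, d), b)))) }, so N ↦ node(2, d).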